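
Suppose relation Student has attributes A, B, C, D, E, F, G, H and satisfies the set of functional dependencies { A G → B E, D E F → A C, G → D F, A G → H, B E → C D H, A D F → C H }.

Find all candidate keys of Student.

Attribute G never appears on the right-hand side of any dependency, so G must belong to every candidate key.
{G}⁺ = {D, F, G}, which is not all of the schema, so we must add further attributes.
{A, G}⁺: AG→BE adds B, E; G→DF adds D, F; AG→H adds H; BE→CDH adds C → {A, B, C, D, E, F, G, H}. Minimal: {G}⁺ = {D, F, G}; {A}⁺ = {A} — none reach the full schema.
{E, G}⁺: G→DF adds D, F; DEF→AC adds A, C; AG→H adds H; AG→BE adds B → {A, B, C, D, E, F, G, H}. Minimal: {G}⁺ = {D, F, G}; {E}⁺ = {E} — none reach the full schema.
Any other superkey contains one of these as a subset, so there are no further candidate keys.

AG, EG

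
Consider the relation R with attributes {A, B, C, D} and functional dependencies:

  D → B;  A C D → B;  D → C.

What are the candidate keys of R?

(A, D)

Attributes A, D never appear on any right-hand side, so every candidate key must contain {A, D}.
{A, D}⁺ = {A, B, C, D}, which is all of the schema, so {A, D} is the only candidate key.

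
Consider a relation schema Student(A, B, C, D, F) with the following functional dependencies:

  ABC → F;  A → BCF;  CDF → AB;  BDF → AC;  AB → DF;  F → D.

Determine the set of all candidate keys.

{A}, {B, F}, {C, F}

{A}⁺: A→BCF adds B, C, F; AB→DF adds D → {A, B, C, D, F}.
{B, F}⁺: F→D adds D; BDF→AC adds A, C → {A, B, C, D, F}. Minimal: {F}⁺ = {D, F}; {B}⁺ = {B} — none reach the full schema.
{C, F}⁺: F→D adds D; CDF→AB adds A, B → {A, B, C, D, F}. Minimal: {F}⁺ = {D, F}; {C}⁺ = {C} — none reach the full schema.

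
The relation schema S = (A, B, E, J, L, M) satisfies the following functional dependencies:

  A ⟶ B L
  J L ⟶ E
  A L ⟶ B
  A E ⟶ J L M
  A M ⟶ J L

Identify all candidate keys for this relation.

Attribute A never appears on the right-hand side of any dependency, so A must belong to every candidate key.
{A}⁺ = {A, B, L}, which is not all of the schema, so we must add further attributes.
{A, E}⁺: A→BL adds B, L; AE→JLM adds J, M → {A, B, E, J, L, M}. Minimal: {E}⁺ = {E}; {A}⁺ = {A, B, L} — none reach the full schema.
{A, J}⁺: A→BL adds B, L; JL→E adds E; AE→JLM adds M → {A, B, E, J, L, M}. Minimal: {J}⁺ = {J}; {A}⁺ = {A, B, L} — none reach the full schema.
{A, M}⁺: A→BL adds B, L; AM→JL adds J; JL→E adds E → {A, B, E, J, L, M}. Minimal: {M}⁺ = {M}; {A}⁺ = {A, B, L} — none reach the full schema.
Any other superkey contains one of these as a subset, so there are no further candidate keys.

{A, E}, {A, J}, {A, M}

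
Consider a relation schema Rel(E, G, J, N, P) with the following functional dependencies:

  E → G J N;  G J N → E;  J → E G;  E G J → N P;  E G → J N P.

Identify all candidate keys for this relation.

{E}⁺: E→GJN adds G, J, N; EGJ→NP adds P → {E, G, J, N, P}.
{J}⁺: J→EG adds E, G; EGJ→NP adds N, P → {E, G, J, N, P}.

E; J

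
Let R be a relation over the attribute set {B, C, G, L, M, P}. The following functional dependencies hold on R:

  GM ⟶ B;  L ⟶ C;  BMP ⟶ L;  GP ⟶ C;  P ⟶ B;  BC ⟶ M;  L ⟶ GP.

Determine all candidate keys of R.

{L}⁺: L→C adds C; L→GP adds G, P; P→B adds B; BC→M adds M → {B, C, G, L, M, P}.
{C, P}⁺: P→B adds B; BC→M adds M; BMP→L adds L; L→GP adds G → {B, C, G, L, M, P}. Minimal: {P}⁺ = {B, P}; {C}⁺ = {C} — none reach the full schema.
{G, P}⁺: GP→C adds C; P→B adds B; BC→M adds M; BMP→L adds L → {B, C, G, L, M, P}. Minimal: {P}⁺ = {B, P}; {G}⁺ = {G} — none reach the full schema.
{M, P}⁺: P→B adds B; BMP→L adds L; L→GP adds G; L→C adds C → {B, C, G, L, M, P}. Minimal: {P}⁺ = {B, P}; {M}⁺ = {M} — none reach the full schema.
Any other superkey contains one of these as a subset, so there are no further candidate keys.

{L}, {C, P}, {G, P}, {M, P}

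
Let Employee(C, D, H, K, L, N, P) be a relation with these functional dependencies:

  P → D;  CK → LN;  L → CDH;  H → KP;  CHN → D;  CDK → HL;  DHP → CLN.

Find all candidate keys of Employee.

{H}⁺: H→KP adds K, P; P→D adds D; DHP→CLN adds C, L, N → {C, D, H, K, L, N, P}.
{L}⁺: L→CDH adds C, D, H; H→KP adds K, P; DHP→CLN adds N → {C, D, H, K, L, N, P}.
{C, K}⁺: CK→LN adds L, N; L→CDH adds D, H; H→KP adds P → {C, D, H, K, L, N, P}. Minimal: {K}⁺ = {K}; {C}⁺ = {C} — none reach the full schema.

H, L, CK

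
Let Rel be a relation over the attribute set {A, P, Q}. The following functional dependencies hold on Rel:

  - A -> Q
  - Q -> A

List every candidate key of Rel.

(A, P), (P, Q)

Attribute P never appears on the right-hand side of any dependency, so P must belong to every candidate key.
{P}⁺ = {P}, which is not all of the schema, so we must add further attributes.
{A, P}⁺: A→Q adds Q → {A, P, Q}. Minimal: {P}⁺ = {P}; {A}⁺ = {A, Q} — none reach the full schema.
{P, Q}⁺: Q→A adds A → {A, P, Q}. Minimal: {Q}⁺ = {A, Q}; {P}⁺ = {P} — none reach the full schema.
Any other superkey contains one of these as a subset, so there are no further candidate keys.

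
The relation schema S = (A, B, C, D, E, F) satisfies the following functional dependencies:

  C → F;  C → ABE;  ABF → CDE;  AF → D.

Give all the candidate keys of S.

{C}, {A, B, F}

{C}⁺: C→F adds F; C→ABE adds A, B, E; ABF→CDE adds D → {A, B, C, D, E, F}.
{A, B, F}⁺: ABF→CDE adds C, D, E → {A, B, C, D, E, F}. Minimal: {B, F}⁺ = {B, F}; {A, F}⁺ = {A, D, F}; {A, B}⁺ = {A, B} — none reach the full schema.
Any other superkey contains one of these as a subset, so there are no further candidate keys.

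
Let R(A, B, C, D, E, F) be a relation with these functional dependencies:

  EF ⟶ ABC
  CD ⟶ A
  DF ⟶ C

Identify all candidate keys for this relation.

Attributes D, E, F never appear on any right-hand side, so every candidate key must contain {D, E, F}.
{D, E, F}⁺ = {A, B, C, D, E, F}, which is all of the schema, so {D, E, F} is the only candidate key.

(D, E, F)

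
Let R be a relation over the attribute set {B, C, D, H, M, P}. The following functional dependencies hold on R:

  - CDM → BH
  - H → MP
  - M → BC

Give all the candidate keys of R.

(D, H), (D, M)

Attribute D never appears on the right-hand side of any dependency, so D must belong to every candidate key.
{D}⁺ = {D}, which is not all of the schema, so we must add further attributes.
{D, H}⁺: H→MP adds M, P; M→BC adds B, C → {B, C, D, H, M, P}. Minimal: {H}⁺ = {B, C, H, M, P}; {D}⁺ = {D} — none reach the full schema.
{D, M}⁺: M→BC adds B, C; CDM→BH adds H; H→MP adds P → {B, C, D, H, M, P}. Minimal: {M}⁺ = {B, C, M}; {D}⁺ = {D} — none reach the full schema.
Any other superkey contains one of these as a subset, so there are no further candidate keys.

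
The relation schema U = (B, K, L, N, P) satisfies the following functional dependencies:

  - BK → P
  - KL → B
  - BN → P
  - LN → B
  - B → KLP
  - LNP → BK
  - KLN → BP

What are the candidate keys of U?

{B, N}, {L, N}

Attribute N never appears on the right-hand side of any dependency, so N must belong to every candidate key.
{N}⁺ = {N}, which is not all of the schema, so we must add further attributes.
{B, N}⁺: BN→P adds P; B→KLP adds K, L → {B, K, L, N, P}. Minimal: {N}⁺ = {N}; {B}⁺ = {B, K, L, P} — none reach the full schema.
{L, N}⁺: LN→B adds B; B→KLP adds K, P → {B, K, L, N, P}. Minimal: {N}⁺ = {N}; {L}⁺ = {L} — none reach the full schema.
Any other superkey contains one of these as a subset, so there are no further candidate keys.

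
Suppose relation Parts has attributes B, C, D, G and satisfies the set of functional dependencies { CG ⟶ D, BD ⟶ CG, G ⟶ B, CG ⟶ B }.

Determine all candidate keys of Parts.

{B, D}⁺: BD→CG adds C, G → {B, C, D, G}. Minimal: {D}⁺ = {D}; {B}⁺ = {B} — none reach the full schema.
{C, G}⁺: CG→D adds D; G→B adds B → {B, C, D, G}. Minimal: {G}⁺ = {B, G}; {C}⁺ = {C} — none reach the full schema.
{D, G}⁺: G→B adds B; BD→CG adds C → {B, C, D, G}. Minimal: {G}⁺ = {B, G}; {D}⁺ = {D} — none reach the full schema.

{B, D}, {C, G}, {D, G}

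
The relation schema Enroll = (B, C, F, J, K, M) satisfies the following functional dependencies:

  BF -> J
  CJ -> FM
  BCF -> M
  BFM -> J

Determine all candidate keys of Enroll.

Attributes B, C, K never appear on any right-hand side, so every candidate key must contain {B, C, K}.
{B, C, K}⁺ = {B, C, K}, which is not all of the schema, so we must add further attributes.
{B, C, F, K}⁺: BF→J adds J; CJ→FM adds M → {B, C, F, J, K, M}. Minimal: {C, F, K}⁺ = {C, F, K}; {B, F, K}⁺ = {B, F, J, K}; {B, C, K}⁺ = {B, C, K}; … — none reach the full schema.
{B, C, J, K}⁺: CJ→FM adds F, M → {B, C, F, J, K, M}. Minimal: {C, J, K}⁺ = {C, F, J, K, M}; {B, J, K}⁺ = {B, J, K}; {B, C, K}⁺ = {B, C, K}; … — none reach the full schema.

{B, C, F, K}; {B, C, J, K}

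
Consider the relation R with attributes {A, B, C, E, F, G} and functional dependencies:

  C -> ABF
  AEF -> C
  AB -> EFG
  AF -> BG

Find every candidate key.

C, AB, AF

{C}⁺: C→ABF adds A, B, F; AB→EFG adds E, G → {A, B, C, E, F, G}.
{A, B}⁺: AB→EFG adds E, F, G; AEF→C adds C → {A, B, C, E, F, G}. Minimal: {B}⁺ = {B}; {A}⁺ = {A} — none reach the full schema.
{A, F}⁺: AF→BG adds B, G; AB→EFG adds E; AEF→C adds C → {A, B, C, E, F, G}. Minimal: {F}⁺ = {F}; {A}⁺ = {A} — none reach the full schema.
Any other superkey contains one of these as a subset, so there are no further candidate keys.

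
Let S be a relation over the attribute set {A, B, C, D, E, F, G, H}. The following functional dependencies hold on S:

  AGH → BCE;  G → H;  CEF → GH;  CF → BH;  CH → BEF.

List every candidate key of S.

(A, D, G); (A, C, D, F); (A, C, D, H)

Attributes A, D never appear on any right-hand side, so every candidate key must contain {A, D}.
{A, D}⁺ = {A, D}, which is not all of the schema, so we must add further attributes.
{A, D, G}⁺: G→H adds H; AGH→BCE adds B, C, E; CH→BEF adds F → {A, B, C, D, E, F, G, H}. Minimal: {D, G}⁺ = {D, G, H}; {A, G}⁺ = {A, B, C, E, F, G, H}; {A, D}⁺ = {A, D} — none reach the full schema.
{A, C, D, F}⁺: CF→BH adds B, H; CH→BEF adds E; CEF→GH adds G → {A, B, C, D, E, F, G, H}. Minimal: {C, D, F}⁺ = {B, C, D, E, F, G, H}; {A, D, F}⁺ = {A, D, F}; {A, C, F}⁺ = {A, B, C, E, F, G, H}; … — none reach the full schema.
{A, C, D, H}⁺: CH→BEF adds B, E, F; CEF→GH adds G → {A, B, C, D, E, F, G, H}. Minimal: {C, D, H}⁺ = {B, C, D, E, F, G, H}; {A, D, H}⁺ = {A, D, H}; {A, C, H}⁺ = {A, B, C, E, F, G, H}; … — none reach the full schema.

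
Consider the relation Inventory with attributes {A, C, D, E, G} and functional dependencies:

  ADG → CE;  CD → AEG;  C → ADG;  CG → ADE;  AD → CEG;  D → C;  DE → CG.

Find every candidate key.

{C}⁺: C→ADG adds A, D, G; CG→ADE adds E → {A, C, D, E, G}.
{D}⁺: D→C adds C; CD→AEG adds A, E, G → {A, C, D, E, G}.

C; D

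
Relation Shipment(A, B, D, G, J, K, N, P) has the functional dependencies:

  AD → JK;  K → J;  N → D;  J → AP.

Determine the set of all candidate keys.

(A, B, G, N), (B, G, J, N), (B, G, K, N)

Attributes B, G, N never appear on any right-hand side, so every candidate key must contain {B, G, N}.
{B, G, N}⁺ = {B, D, G, N}, which is not all of the schema, so we must add further attributes.
{A, B, G, N}⁺: N→D adds D; AD→JK adds J, K; J→AP adds P → {A, B, D, G, J, K, N, P}. Minimal: {B, G, N}⁺ = {B, D, G, N}; {A, G, N}⁺ = {A, D, G, J, K, N, P}; {A, B, N}⁺ = {A, B, D, J, K, N, P}; … — none reach the full schema.
{B, G, J, N}⁺: N→D adds D; J→AP adds A, P; AD→JK adds K → {A, B, D, G, J, K, N, P}. Minimal: {G, J, N}⁺ = {A, D, G, J, K, N, P}; {B, J, N}⁺ = {A, B, D, J, K, N, P}; {B, G, N}⁺ = {B, D, G, N}; … — none reach the full schema.
{B, G, K, N}⁺: K→J adds J; N→D adds D; J→AP adds A, P → {A, B, D, G, J, K, N, P}. Minimal: {G, K, N}⁺ = {A, D, G, J, K, N, P}; {B, K, N}⁺ = {A, B, D, J, K, N, P}; {B, G, N}⁺ = {B, D, G, N}; … — none reach the full schema.
Any other superkey contains one of these as a subset, so there are no further candidate keys.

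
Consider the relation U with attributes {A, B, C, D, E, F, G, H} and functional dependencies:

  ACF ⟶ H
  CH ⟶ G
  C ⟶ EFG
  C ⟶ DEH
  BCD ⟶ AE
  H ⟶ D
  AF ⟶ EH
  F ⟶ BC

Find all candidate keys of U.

{C}⁺: C→EFG adds E, F, G; C→DEH adds D, H; F→BC adds B; BCD→AE adds A → {A, B, C, D, E, F, G, H}.
{F}⁺: F→BC adds B, C; C→EFG adds E, G; C→DEH adds D, H; BCD→AE adds A → {A, B, C, D, E, F, G, H}.

C, F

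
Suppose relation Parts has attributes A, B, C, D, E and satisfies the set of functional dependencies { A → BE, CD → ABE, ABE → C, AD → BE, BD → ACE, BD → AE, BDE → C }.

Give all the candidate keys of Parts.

{A, D}, {B, D}, {C, D}

Attribute D never appears on the right-hand side of any dependency, so D must belong to every candidate key.
{D}⁺ = {D}, which is not all of the schema, so we must add further attributes.
{A, D}⁺: A→BE adds B, E; ABE→C adds C → {A, B, C, D, E}. Minimal: {D}⁺ = {D}; {A}⁺ = {A, B, C, E} — none reach the full schema.
{B, D}⁺: BD→ACE adds A, C, E → {A, B, C, D, E}. Minimal: {D}⁺ = {D}; {B}⁺ = {B} — none reach the full schema.
{C, D}⁺: CD→ABE adds A, B, E → {A, B, C, D, E}. Minimal: {D}⁺ = {D}; {C}⁺ = {C} — none reach the full schema.
Any other superkey contains one of these as a subset, so there are no further candidate keys.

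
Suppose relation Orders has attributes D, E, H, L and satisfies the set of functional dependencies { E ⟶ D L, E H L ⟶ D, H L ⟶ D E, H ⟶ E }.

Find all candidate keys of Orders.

Attribute H never appears on the right-hand side of any dependency, so H must belong to every candidate key.
{H}⁺ = {D, E, H, L}, which is all of the schema, so {H} is the only candidate key.

{H}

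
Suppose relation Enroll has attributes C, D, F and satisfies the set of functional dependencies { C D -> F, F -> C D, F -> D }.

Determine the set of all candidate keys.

{F}; {C, D}

{F}⁺: F→CD adds C, D → {C, D, F}.
{C, D}⁺: CD→F adds F → {C, D, F}. Minimal: {D}⁺ = {D}; {C}⁺ = {C} — none reach the full schema.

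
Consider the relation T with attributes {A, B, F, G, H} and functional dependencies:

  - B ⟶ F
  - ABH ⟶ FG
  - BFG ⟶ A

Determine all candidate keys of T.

{A, B, H}⁺: B→F adds F; ABH→FG adds G → {A, B, F, G, H}. Minimal: {B, H}⁺ = {B, F, H}; {A, H}⁺ = {A, H}; {A, B}⁺ = {A, B, F} — none reach the full schema.
{B, G, H}⁺: B→F adds F; BFG→A adds A → {A, B, F, G, H}. Minimal: {G, H}⁺ = {G, H}; {B, H}⁺ = {B, F, H}; {B, G}⁺ = {A, B, F, G} — none reach the full schema.
Any other superkey contains one of these as a subset, so there are no further candidate keys.

{A, B, H}; {B, G, H}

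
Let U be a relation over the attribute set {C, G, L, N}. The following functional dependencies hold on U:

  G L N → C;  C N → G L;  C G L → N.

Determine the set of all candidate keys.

{C, N}⁺: CN→GL adds G, L → {C, G, L, N}. Minimal: {N}⁺ = {N}; {C}⁺ = {C} — none reach the full schema.
{C, G, L}⁺: CGL→N adds N → {C, G, L, N}. Minimal: {G, L}⁺ = {G, L}; {C, L}⁺ = {C, L}; {C, G}⁺ = {C, G} — none reach the full schema.
{G, L, N}⁺: GLN→C adds C → {C, G, L, N}. Minimal: {L, N}⁺ = {L, N}; {G, N}⁺ = {G, N}; {G, L}⁺ = {G, L} — none reach the full schema.

(C, N), (C, G, L), (G, L, N)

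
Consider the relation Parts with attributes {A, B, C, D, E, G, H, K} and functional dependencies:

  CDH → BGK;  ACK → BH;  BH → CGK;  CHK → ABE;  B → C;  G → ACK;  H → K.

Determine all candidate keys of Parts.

Attribute D never appears on the right-hand side of any dependency, so D must belong to every candidate key.
{D}⁺ = {D}, which is not all of the schema, so we must add further attributes.
{D, G}⁺: G→ACK adds A, C, K; ACK→BH adds B, H; CHK→ABE adds E → {A, B, C, D, E, G, H, K}. Minimal: {G}⁺ = {A, B, C, E, G, H, K}; {D}⁺ = {D} — none reach the full schema.
{B, D, H}⁺: BH→CGK adds C, G, K; CHK→ABE adds A, E → {A, B, C, D, E, G, H, K}. Minimal: {D, H}⁺ = {D, H, K}; {B, H}⁺ = {A, B, C, E, G, H, K}; {B, D}⁺ = {B, C, D} — none reach the full schema.
{C, D, H}⁺: CDH→BGK adds B, G, K; CHK→ABE adds A, E → {A, B, C, D, E, G, H, K}. Minimal: {D, H}⁺ = {D, H, K}; {C, H}⁺ = {A, B, C, E, G, H, K}; {C, D}⁺ = {C, D} — none reach the full schema.
{A, B, D, K}⁺: B→C adds C; ACK→BH adds H; BH→CGK adds G; CHK→ABE adds E → {A, B, C, D, E, G, H, K}. Minimal: {B, D, K}⁺ = {B, C, D, K}; {A, D, K}⁺ = {A, D, K}; {A, B, K}⁺ = {A, B, C, E, G, H, K}; … — none reach the full schema.
{A, C, D, K}⁺: ACK→BH adds B, H; BH→CGK adds G; CHK→ABE adds E → {A, B, C, D, E, G, H, K}. Minimal: {C, D, K}⁺ = {C, D, K}; {A, D, K}⁺ = {A, D, K}; {A, C, K}⁺ = {A, B, C, E, G, H, K}; … — none reach the full schema.

{D, G}; {B, D, H}; {C, D, H}; {A, B, D, K}; {A, C, D, K}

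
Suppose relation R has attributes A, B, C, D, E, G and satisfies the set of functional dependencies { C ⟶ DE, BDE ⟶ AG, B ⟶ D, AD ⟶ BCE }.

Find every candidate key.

{A, B}⁺: B→D adds D; AD→BCE adds C, E; BDE→AG adds G → {A, B, C, D, E, G}.
{A, C}⁺: C→DE adds D, E; AD→BCE adds B; BDE→AG adds G → {A, B, C, D, E, G}.
{A, D}⁺: AD→BCE adds B, C, E; BDE→AG adds G → {A, B, C, D, E, G}.
{B, C}⁺: C→DE adds D, E; BDE→AG adds A, G → {A, B, C, D, E, G}.
{B, E}⁺: B→D adds D; BDE→AG adds A, G; AD→BCE adds C → {A, B, C, D, E, G}.

{A, B}, {A, C}, {A, D}, {B, C}, {B, E}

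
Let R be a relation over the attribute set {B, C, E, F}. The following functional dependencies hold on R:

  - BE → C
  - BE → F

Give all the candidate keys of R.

{B, E}⁺: BE→C adds C; BE→F adds F → {B, C, E, F}. Minimal: {E}⁺ = {E}; {B}⁺ = {B} — none reach the full schema.

BE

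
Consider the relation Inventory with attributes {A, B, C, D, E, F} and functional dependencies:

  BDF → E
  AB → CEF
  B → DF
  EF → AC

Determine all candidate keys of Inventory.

Attribute B never appears on the right-hand side of any dependency, so B must belong to every candidate key.
{B}⁺ = {A, B, C, D, E, F}, which is all of the schema, so {B} is the only candidate key.

{B}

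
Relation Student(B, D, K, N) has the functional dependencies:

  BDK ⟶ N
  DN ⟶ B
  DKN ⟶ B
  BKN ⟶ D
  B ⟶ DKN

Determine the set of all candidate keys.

{B}, {D, N}

{B}⁺: B→DKN adds D, K, N → {B, D, K, N}.
{D, N}⁺: DN→B adds B; B→DKN adds K → {B, D, K, N}.
Any other superkey contains one of these as a subset, so there are no further candidate keys.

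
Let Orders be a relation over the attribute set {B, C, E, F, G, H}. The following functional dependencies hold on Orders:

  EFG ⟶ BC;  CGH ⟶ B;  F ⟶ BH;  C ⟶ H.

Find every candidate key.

Attributes E, F, G never appear on any right-hand side, so every candidate key must contain {E, F, G}.
{E, F, G}⁺ = {B, C, E, F, G, H}, which is all of the schema, so {E, F, G} is the only candidate key.

{E, F, G}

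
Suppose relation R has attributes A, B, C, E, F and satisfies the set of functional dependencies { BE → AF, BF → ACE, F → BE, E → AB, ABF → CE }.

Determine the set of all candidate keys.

{E}⁺: E→AB adds A, B; BE→AF adds F; BF→ACE adds C → {A, B, C, E, F}.
{F}⁺: F→BE adds B, E; E→AB adds A; ABF→CE adds C → {A, B, C, E, F}.
Any other superkey contains one of these as a subset, so there are no further candidate keys.

{E}; {F}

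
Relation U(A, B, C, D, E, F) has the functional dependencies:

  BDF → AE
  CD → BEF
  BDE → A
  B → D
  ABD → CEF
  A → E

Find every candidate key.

(A, B), (B, C), (B, E), (B, F), (C, D)

{A, B}⁺: B→D adds D; ABD→CEF adds C, E, F → {A, B, C, D, E, F}.
{B, C}⁺: B→D adds D; CD→BEF adds E, F; BDE→A adds A → {A, B, C, D, E, F}.
{B, E}⁺: B→D adds D; BDE→A adds A; ABD→CEF adds C, F → {A, B, C, D, E, F}.
{B, F}⁺: B→D adds D; BDF→AE adds A, E; ABD→CEF adds C → {A, B, C, D, E, F}.
{C, D}⁺: CD→BEF adds B, E, F; BDE→A adds A → {A, B, C, D, E, F}.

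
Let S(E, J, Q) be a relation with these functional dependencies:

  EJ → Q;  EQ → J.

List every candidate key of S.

EJ, EQ

Attribute E never appears on the right-hand side of any dependency, so E must belong to every candidate key.
{E}⁺ = {E}, which is not all of the schema, so we must add further attributes.
{E, J}⁺: EJ→Q adds Q → {E, J, Q}. Minimal: {J}⁺ = {J}; {E}⁺ = {E} — none reach the full schema.
{E, Q}⁺: EQ→J adds J → {E, J, Q}. Minimal: {Q}⁺ = {Q}; {E}⁺ = {E} — none reach the full schema.
Any other superkey contains one of these as a subset, so there are no further candidate keys.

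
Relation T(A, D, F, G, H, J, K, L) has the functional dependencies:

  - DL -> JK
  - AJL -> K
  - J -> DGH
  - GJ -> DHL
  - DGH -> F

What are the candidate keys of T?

Attribute A never appears on the right-hand side of any dependency, so A must belong to every candidate key.
{A}⁺ = {A}, which is not all of the schema, so we must add further attributes.
{A, J}⁺: J→DGH adds D, G, H; GJ→DHL adds L; DGH→F adds F; DL→JK adds K → {A, D, F, G, H, J, K, L}. Minimal: {J}⁺ = {D, F, G, H, J, K, L}; {A}⁺ = {A} — none reach the full schema.
{A, D, L}⁺: DL→JK adds J, K; J→DGH adds G, H; DGH→F adds F → {A, D, F, G, H, J, K, L}. Minimal: {D, L}⁺ = {D, F, G, H, J, K, L}; {A, L}⁺ = {A, L}; {A, D}⁺ = {A, D} — none reach the full schema.
Any other superkey contains one of these as a subset, so there are no further candidate keys.

AJ, ADL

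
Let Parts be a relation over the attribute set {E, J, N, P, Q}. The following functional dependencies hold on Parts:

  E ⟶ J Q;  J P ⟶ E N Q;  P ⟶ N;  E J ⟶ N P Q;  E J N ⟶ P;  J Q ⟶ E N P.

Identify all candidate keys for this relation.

{E}⁺: E→JQ adds J, Q; EJ→NPQ adds N, P → {E, J, N, P, Q}.
{J, P}⁺: JP→ENQ adds E, N, Q → {E, J, N, P, Q}.
{J, Q}⁺: JQ→ENP adds E, N, P → {E, J, N, P, Q}.

{E}; {J, P}; {J, Q}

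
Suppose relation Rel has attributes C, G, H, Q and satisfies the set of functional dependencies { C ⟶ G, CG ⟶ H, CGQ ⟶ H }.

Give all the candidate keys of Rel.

{C, Q}

Attributes C, Q never appear on any right-hand side, so every candidate key must contain {C, Q}.
{C, Q}⁺ = {C, G, H, Q}, which is all of the schema, so {C, Q} is the only candidate key.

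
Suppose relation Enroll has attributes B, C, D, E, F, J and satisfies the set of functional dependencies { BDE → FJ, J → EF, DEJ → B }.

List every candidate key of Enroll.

Attributes C, D never appear on any right-hand side, so every candidate key must contain {C, D}.
{C, D}⁺ = {C, D}, which is not all of the schema, so we must add further attributes.
{C, D, J}⁺: J→EF adds E, F; DEJ→B adds B → {B, C, D, E, F, J}.
{B, C, D, E}⁺: BDE→FJ adds F, J → {B, C, D, E, F, J}.
Any other superkey contains one of these as a subset, so there are no further candidate keys.

{C, D, J}, {B, C, D, E}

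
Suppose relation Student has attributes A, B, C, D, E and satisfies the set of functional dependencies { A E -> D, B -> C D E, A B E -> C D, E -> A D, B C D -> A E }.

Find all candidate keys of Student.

Attribute B never appears on the right-hand side of any dependency, so B must belong to every candidate key.
{B}⁺ = {A, B, C, D, E}, which is all of the schema, so {B} is the only candidate key.

B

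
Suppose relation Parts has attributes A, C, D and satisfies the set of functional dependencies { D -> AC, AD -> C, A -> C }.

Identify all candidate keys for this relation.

D

Attribute D never appears on the right-hand side of any dependency, so D must belong to every candidate key.
{D}⁺ = {A, C, D}, which is all of the schema, so {D} is the only candidate key.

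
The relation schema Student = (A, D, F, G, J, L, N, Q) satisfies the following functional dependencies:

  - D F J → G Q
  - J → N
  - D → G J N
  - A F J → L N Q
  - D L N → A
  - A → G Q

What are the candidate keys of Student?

{A, D, F}; {D, F, L}

Attributes D, F never appear on any right-hand side, so every candidate key must contain {D, F}.
{D, F}⁺ = {D, F, G, J, N, Q}, which is not all of the schema, so we must add further attributes.
{A, D, F}⁺: D→GJN adds G, J, N; AFJ→LNQ adds L, Q → {A, D, F, G, J, L, N, Q}.
{D, F, L}⁺: D→GJN adds G, J, N; DLN→A adds A; A→GQ adds Q → {A, D, F, G, J, L, N, Q}.
Any other superkey contains one of these as a subset, so there are no further candidate keys.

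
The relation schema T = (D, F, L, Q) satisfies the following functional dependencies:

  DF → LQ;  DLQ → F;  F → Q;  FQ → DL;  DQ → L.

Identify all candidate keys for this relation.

{F}⁺: F→Q adds Q; FQ→DL adds D, L → {D, F, L, Q}.
{D, Q}⁺: DQ→L adds L; DLQ→F adds F → {D, F, L, Q}. Minimal: {Q}⁺ = {Q}; {D}⁺ = {D} — none reach the full schema.
Any other superkey contains one of these as a subset, so there are no further candidate keys.

(F), (D, Q)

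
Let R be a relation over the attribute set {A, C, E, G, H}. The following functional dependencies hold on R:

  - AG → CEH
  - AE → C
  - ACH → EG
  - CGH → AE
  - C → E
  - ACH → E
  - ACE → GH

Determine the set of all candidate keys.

{A, C}⁺: C→E adds E; ACE→GH adds G, H → {A, C, E, G, H}.
{A, E}⁺: AE→C adds C; ACE→GH adds G, H → {A, C, E, G, H}.
{A, G}⁺: AG→CEH adds C, E, H → {A, C, E, G, H}.
{C, G, H}⁺: CGH→AE adds A, E → {A, C, E, G, H}.

AC; AE; AG; CGH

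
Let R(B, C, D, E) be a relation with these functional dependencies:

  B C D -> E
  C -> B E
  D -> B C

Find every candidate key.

(D)

Attribute D never appears on the right-hand side of any dependency, so D must belong to every candidate key.
{D}⁺ = {B, C, D, E}, which is all of the schema, so {D} is the only candidate key.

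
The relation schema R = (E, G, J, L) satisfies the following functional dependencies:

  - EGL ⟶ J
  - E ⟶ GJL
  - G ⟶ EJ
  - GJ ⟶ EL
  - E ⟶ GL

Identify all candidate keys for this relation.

{E}⁺: E→GJL adds G, J, L → {E, G, J, L}.
{G}⁺: G→EJ adds E, J; GJ→EL adds L → {E, G, J, L}.
Any other superkey contains one of these as a subset, so there are no further candidate keys.

E; G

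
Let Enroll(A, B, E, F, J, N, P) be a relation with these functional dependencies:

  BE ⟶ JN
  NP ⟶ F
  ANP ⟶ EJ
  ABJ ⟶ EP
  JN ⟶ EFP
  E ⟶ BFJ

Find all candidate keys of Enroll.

{A, E}⁺: E→BFJ adds B, F, J; BE→JN adds N; ABJ→EP adds P → {A, B, E, F, J, N, P}.
{A, B, J}⁺: ABJ→EP adds E, P; E→BFJ adds F; BE→JN adds N → {A, B, E, F, J, N, P}.
{A, J, N}⁺: JN→EFP adds E, F, P; E→BFJ adds B → {A, B, E, F, J, N, P}.
{A, N, P}⁺: NP→F adds F; ANP→EJ adds E, J; E→BFJ adds B → {A, B, E, F, J, N, P}.
Any other superkey contains one of these as a subset, so there are no further candidate keys.

{A, E}, {A, B, J}, {A, J, N}, {A, N, P}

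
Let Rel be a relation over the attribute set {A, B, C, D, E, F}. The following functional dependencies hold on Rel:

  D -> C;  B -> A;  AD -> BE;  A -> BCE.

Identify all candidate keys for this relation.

(A, D, F), (B, D, F)

Attributes D, F never appear on any right-hand side, so every candidate key must contain {D, F}.
{D, F}⁺ = {C, D, F}, which is not all of the schema, so we must add further attributes.
{A, D, F}⁺: D→C adds C; AD→BE adds B, E → {A, B, C, D, E, F}.
{B, D, F}⁺: D→C adds C; B→A adds A; AD→BE adds E → {A, B, C, D, E, F}.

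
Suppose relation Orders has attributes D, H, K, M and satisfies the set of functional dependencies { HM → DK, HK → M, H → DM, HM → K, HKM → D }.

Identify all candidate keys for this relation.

H

Attribute H never appears on the right-hand side of any dependency, so H must belong to every candidate key.
{H}⁺ = {D, H, K, M}, which is all of the schema, so {H} is the only candidate key.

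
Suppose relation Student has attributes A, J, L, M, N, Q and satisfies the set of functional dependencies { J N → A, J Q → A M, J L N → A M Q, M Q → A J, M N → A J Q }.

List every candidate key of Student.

JLN, LMN

{J, L, N}⁺: JN→A adds A; JLN→AMQ adds M, Q → {A, J, L, M, N, Q}. Minimal: {L, N}⁺ = {L, N}; {J, N}⁺ = {A, J, N}; {J, L}⁺ = {J, L} — none reach the full schema.
{L, M, N}⁺: MN→AJQ adds A, J, Q → {A, J, L, M, N, Q}. Minimal: {M, N}⁺ = {A, J, M, N, Q}; {L, N}⁺ = {L, N}; {L, M}⁺ = {L, M} — none reach the full schema.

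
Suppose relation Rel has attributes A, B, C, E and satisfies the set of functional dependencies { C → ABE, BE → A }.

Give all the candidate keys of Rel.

Attribute C never appears on the right-hand side of any dependency, so C must belong to every candidate key.
{C}⁺ = {A, B, C, E}, which is all of the schema, so {C} is the only candidate key.

(C)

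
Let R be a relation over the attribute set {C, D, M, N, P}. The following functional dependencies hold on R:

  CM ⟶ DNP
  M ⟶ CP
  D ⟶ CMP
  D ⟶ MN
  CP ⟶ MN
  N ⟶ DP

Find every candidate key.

{D}⁺: D→CMP adds C, M, P; D→MN adds N → {C, D, M, N, P}.
{M}⁺: M→CP adds C, P; CP→MN adds N; N→DP adds D → {C, D, M, N, P}.
{N}⁺: N→DP adds D, P; D→CMP adds C, M → {C, D, M, N, P}.
{C, P}⁺: CP→MN adds M, N; N→DP adds D → {C, D, M, N, P}. Minimal: {P}⁺ = {P}; {C}⁺ = {C} — none reach the full schema.

{D}, {M}, {N}, {C, P}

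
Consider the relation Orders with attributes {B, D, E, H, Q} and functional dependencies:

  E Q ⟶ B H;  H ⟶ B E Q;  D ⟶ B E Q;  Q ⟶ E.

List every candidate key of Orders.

(D)

Attribute D never appears on the right-hand side of any dependency, so D must belong to every candidate key.
{D}⁺ = {B, D, E, H, Q}, which is all of the schema, so {D} is the only candidate key.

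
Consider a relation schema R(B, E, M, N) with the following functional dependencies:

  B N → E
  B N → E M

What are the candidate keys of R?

{B, N}

Attributes B, N never appear on any right-hand side, so every candidate key must contain {B, N}.
{B, N}⁺ = {B, E, M, N}, which is all of the schema, so {B, N} is the only candidate key.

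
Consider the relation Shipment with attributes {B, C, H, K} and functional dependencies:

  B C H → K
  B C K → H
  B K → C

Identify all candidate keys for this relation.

{B, K}⁺: BK→C adds C; BCK→H adds H → {B, C, H, K}. Minimal: {K}⁺ = {K}; {B}⁺ = {B} — none reach the full schema.
{B, C, H}⁺: BCH→K adds K → {B, C, H, K}. Minimal: {C, H}⁺ = {C, H}; {B, H}⁺ = {B, H}; {B, C}⁺ = {B, C} — none reach the full schema.
Any other superkey contains one of these as a subset, so there are no further candidate keys.

{B, K}, {B, C, H}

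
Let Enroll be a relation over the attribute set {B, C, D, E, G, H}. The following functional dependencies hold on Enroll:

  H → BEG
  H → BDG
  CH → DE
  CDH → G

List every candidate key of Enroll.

{C, H}

{C, H}⁺: H→BEG adds B, E, G; H→BDG adds D → {B, C, D, E, G, H}. Minimal: {H}⁺ = {B, D, E, G, H}; {C}⁺ = {C} — none reach the full schema.
No other minimal superkey exists.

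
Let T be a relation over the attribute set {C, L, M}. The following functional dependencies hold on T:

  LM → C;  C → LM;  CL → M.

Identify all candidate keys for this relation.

{C}; {L, M}

{C}⁺: C→LM adds L, M → {C, L, M}.
{L, M}⁺: LM→C adds C → {C, L, M}. Minimal: {M}⁺ = {M}; {L}⁺ = {L} — none reach the full schema.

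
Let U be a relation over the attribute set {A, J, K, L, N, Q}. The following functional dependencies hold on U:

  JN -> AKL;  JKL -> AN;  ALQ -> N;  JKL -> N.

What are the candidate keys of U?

(J, N, Q); (A, J, L, Q); (J, K, L, Q)

Attributes J, Q never appear on any right-hand side, so every candidate key must contain {J, Q}.
{J, Q}⁺ = {J, Q}, which is not all of the schema, so we must add further attributes.
{J, N, Q}⁺: JN→AKL adds A, K, L → {A, J, K, L, N, Q}. Minimal: {N, Q}⁺ = {N, Q}; {J, Q}⁺ = {J, Q}; {J, N}⁺ = {A, J, K, L, N} — none reach the full schema.
{A, J, L, Q}⁺: ALQ→N adds N; JN→AKL adds K → {A, J, K, L, N, Q}. Minimal: {J, L, Q}⁺ = {J, L, Q}; {A, L, Q}⁺ = {A, L, N, Q}; {A, J, Q}⁺ = {A, J, Q}; … — none reach the full schema.
{J, K, L, Q}⁺: JKL→AN adds A, N → {A, J, K, L, N, Q}. Minimal: {K, L, Q}⁺ = {K, L, Q}; {J, L, Q}⁺ = {J, L, Q}; {J, K, Q}⁺ = {J, K, Q}; … — none reach the full schema.
Any other superkey contains one of these as a subset, so there are no further candidate keys.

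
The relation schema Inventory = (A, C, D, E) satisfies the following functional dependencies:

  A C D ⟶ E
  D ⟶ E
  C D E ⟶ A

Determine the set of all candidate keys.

Attributes C, D never appear on any right-hand side, so every candidate key must contain {C, D}.
{C, D}⁺ = {A, C, D, E}, which is all of the schema, so {C, D} is the only candidate key.

(C, D)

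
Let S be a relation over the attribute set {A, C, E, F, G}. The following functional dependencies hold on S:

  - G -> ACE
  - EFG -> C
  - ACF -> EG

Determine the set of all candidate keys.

Attribute F never appears on the right-hand side of any dependency, so F must belong to every candidate key.
{F}⁺ = {F}, which is not all of the schema, so we must add further attributes.
{F, G}⁺: G→ACE adds A, C, E → {A, C, E, F, G}. Minimal: {G}⁺ = {A, C, E, G}; {F}⁺ = {F} — none reach the full schema.
{A, C, F}⁺: ACF→EG adds E, G → {A, C, E, F, G}. Minimal: {C, F}⁺ = {C, F}; {A, F}⁺ = {A, F}; {A, C}⁺ = {A, C} — none reach the full schema.
Any other superkey contains one of these as a subset, so there are no further candidate keys.

{F, G}; {A, C, F}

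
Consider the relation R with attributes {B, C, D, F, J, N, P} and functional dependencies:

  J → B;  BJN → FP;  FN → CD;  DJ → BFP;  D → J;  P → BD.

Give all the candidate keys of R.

{D, N}, {F, N}, {J, N}, {N, P}

{D, N}⁺: D→J adds J; J→B adds B; BJN→FP adds F, P; FN→CD adds C → {B, C, D, F, J, N, P}. Minimal: {N}⁺ = {N}; {D}⁺ = {B, D, F, J, P} — none reach the full schema.
{F, N}⁺: FN→CD adds C, D; D→J adds J; J→B adds B; BJN→FP adds P → {B, C, D, F, J, N, P}. Minimal: {N}⁺ = {N}; {F}⁺ = {F} — none reach the full schema.
{J, N}⁺: J→B adds B; BJN→FP adds F, P; FN→CD adds C, D → {B, C, D, F, J, N, P}. Minimal: {N}⁺ = {N}; {J}⁺ = {B, J} — none reach the full schema.
{N, P}⁺: P→BD adds B, D; D→J adds J; BJN→FP adds F; FN→CD adds C → {B, C, D, F, J, N, P}. Minimal: {P}⁺ = {B, D, F, J, P}; {N}⁺ = {N} — none reach the full schema.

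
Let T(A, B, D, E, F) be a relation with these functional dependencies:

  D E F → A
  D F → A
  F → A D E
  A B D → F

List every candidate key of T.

(B, F), (A, B, D)

Attribute B never appears on the right-hand side of any dependency, so B must belong to every candidate key.
{B}⁺ = {B}, which is not all of the schema, so we must add further attributes.
{B, F}⁺: F→ADE adds A, D, E → {A, B, D, E, F}. Minimal: {F}⁺ = {A, D, E, F}; {B}⁺ = {B} — none reach the full schema.
{A, B, D}⁺: ABD→F adds F; F→ADE adds E → {A, B, D, E, F}. Minimal: {B, D}⁺ = {B, D}; {A, D}⁺ = {A, D}; {A, B}⁺ = {A, B} — none reach the full schema.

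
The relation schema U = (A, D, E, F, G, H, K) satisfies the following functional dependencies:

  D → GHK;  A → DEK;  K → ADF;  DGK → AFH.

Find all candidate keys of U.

A, D, K

{A}⁺: A→DEK adds D, E, K; K→ADF adds F; D→GHK adds G, H → {A, D, E, F, G, H, K}.
{D}⁺: D→GHK adds G, H, K; K→ADF adds A, F; A→DEK adds E → {A, D, E, F, G, H, K}.
{K}⁺: K→ADF adds A, D, F; D→GHK adds G, H; A→DEK adds E → {A, D, E, F, G, H, K}.
Any other superkey contains one of these as a subset, so there are no further candidate keys.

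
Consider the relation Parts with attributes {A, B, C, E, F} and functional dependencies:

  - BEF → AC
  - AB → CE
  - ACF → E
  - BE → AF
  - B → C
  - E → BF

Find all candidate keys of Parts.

(E), (A, B), (A, C, F)

{E}⁺: E→BF adds B, F; BEF→AC adds A, C → {A, B, C, E, F}.
{A, B}⁺: AB→CE adds C, E; BE→AF adds F → {A, B, C, E, F}.
{A, C, F}⁺: ACF→E adds E; E→BF adds B → {A, B, C, E, F}.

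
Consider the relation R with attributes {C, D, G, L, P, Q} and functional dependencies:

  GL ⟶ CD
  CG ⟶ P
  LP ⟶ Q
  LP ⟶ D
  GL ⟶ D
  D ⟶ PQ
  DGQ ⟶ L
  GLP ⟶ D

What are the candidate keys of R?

{D, G}, {G, L}

Attribute G never appears on the right-hand side of any dependency, so G must belong to every candidate key.
{G}⁺ = {G}, which is not all of the schema, so we must add further attributes.
{D, G}⁺: D→PQ adds P, Q; DGQ→L adds L; GL→CD adds C → {C, D, G, L, P, Q}. Minimal: {G}⁺ = {G}; {D}⁺ = {D, P, Q} — none reach the full schema.
{G, L}⁺: GL→CD adds C, D; CG→P adds P; LP→Q adds Q → {C, D, G, L, P, Q}. Minimal: {L}⁺ = {L}; {G}⁺ = {G} — none reach the full schema.
Any other superkey contains one of these as a subset, so there are no further candidate keys.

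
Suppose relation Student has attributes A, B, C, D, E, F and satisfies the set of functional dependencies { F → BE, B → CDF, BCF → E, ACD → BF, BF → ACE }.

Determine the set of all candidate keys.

{B}, {F}, {A, C, D}

{B}⁺: B→CDF adds C, D, F; BCF→E adds E; BF→ACE adds A → {A, B, C, D, E, F}.
{F}⁺: F→BE adds B, E; B→CDF adds C, D; BF→ACE adds A → {A, B, C, D, E, F}.
{A, C, D}⁺: ACD→BF adds B, F; BF→ACE adds E → {A, B, C, D, E, F}.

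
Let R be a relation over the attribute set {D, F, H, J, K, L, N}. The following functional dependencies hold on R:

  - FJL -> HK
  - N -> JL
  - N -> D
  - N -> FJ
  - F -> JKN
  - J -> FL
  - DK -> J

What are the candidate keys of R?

{F}, {J}, {N}, {D, K}

{F}⁺: F→JKN adds J, K, N; J→FL adds L; FJL→HK adds H; N→D adds D → {D, F, H, J, K, L, N}.
{J}⁺: J→FL adds F, L; FJL→HK adds H, K; F→JKN adds N; N→D adds D → {D, F, H, J, K, L, N}.
{N}⁺: N→JL adds J, L; N→D adds D; N→FJ adds F; F→JKN adds K; FJL→HK adds H → {D, F, H, J, K, L, N}.
{D, K}⁺: DK→J adds J; J→FL adds F, L; FJL→HK adds H; F→JKN adds N → {D, F, H, J, K, L, N}. Minimal: {K}⁺ = {K}; {D}⁺ = {D} — none reach the full schema.
Any other superkey contains one of these as a subset, so there are no further candidate keys.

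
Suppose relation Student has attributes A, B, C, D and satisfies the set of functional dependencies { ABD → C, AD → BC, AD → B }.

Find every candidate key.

{A, D}

Attributes A, D never appear on any right-hand side, so every candidate key must contain {A, D}.
{A, D}⁺ = {A, B, C, D}, which is all of the schema, so {A, D} is the only candidate key.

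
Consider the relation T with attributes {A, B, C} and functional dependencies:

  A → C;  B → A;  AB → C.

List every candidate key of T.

Attribute B never appears on the right-hand side of any dependency, so B must belong to every candidate key.
{B}⁺ = {A, B, C}, which is all of the schema, so {B} is the only candidate key.

{B}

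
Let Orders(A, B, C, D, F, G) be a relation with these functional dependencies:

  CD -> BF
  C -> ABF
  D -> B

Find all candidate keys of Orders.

Attributes C, D, G never appear on any right-hand side, so every candidate key must contain {C, D, G}.
{C, D, G}⁺ = {A, B, C, D, F, G}, which is all of the schema, so {C, D, G} is the only candidate key.

CDG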